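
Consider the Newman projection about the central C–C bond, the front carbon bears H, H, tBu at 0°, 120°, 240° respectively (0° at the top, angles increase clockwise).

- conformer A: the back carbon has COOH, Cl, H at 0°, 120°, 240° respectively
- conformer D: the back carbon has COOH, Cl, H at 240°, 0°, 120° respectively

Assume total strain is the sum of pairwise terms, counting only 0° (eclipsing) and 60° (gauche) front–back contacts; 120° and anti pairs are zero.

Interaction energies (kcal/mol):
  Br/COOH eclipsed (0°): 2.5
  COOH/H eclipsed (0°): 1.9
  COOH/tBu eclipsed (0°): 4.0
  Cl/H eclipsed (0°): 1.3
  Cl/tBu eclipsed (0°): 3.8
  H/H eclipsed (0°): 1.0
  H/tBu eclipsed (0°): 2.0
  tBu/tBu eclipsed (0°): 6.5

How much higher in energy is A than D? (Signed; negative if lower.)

A (eclipsed): H–COOH eclipsed, H–Cl eclipsed, tBu–H eclipsed; 1.9 + 1.3 + 2.0 = 5.2 kcal/mol.
D (eclipsed): H–Cl eclipsed, H–H eclipsed, tBu–COOH eclipsed; 1.3 + 1.0 + 4.0 = 6.3 kcal/mol.
E(A) − E(D) = 5.2 − 6.3 = -1.1 kcal/mol.

-1.1 kcal/mol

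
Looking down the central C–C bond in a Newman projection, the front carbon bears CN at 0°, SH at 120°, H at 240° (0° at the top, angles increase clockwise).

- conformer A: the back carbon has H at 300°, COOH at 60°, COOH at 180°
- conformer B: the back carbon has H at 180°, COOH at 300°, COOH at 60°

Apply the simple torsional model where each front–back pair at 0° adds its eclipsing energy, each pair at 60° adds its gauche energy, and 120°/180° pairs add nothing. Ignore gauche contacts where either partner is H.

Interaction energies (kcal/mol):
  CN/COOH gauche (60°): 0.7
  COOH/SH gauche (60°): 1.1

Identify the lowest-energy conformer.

A (staggered): CN–COOH gauche, SH–COOH gauche, SH–COOH gauche; 0.7 + 1.1 + 1.1 = 2.9 kcal/mol.
B (staggered): CN–COOH gauche, CN–COOH gauche, SH–COOH gauche; 0.7 + 0.7 + 1.1 = 2.5 kcal/mol.
B has the lowest total (2.5 kcal/mol).

B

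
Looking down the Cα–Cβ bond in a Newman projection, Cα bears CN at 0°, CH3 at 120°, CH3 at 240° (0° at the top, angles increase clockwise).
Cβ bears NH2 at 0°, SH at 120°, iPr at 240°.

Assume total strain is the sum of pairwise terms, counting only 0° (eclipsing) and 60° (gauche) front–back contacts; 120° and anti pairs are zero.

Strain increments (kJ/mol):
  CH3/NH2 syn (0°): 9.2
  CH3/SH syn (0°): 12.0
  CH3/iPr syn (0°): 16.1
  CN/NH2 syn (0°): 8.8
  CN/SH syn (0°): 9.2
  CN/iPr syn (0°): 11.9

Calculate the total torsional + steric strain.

This conformer (eclipsed): CN(0°)/NH2(0°) eclipsed 8.8; CH3(120°)/SH(120°) eclipsed 12.0; CH3(240°)/iPr(240°) eclipsed 16.1 → 36.9 kJ/mol.

36.9 kJ/mol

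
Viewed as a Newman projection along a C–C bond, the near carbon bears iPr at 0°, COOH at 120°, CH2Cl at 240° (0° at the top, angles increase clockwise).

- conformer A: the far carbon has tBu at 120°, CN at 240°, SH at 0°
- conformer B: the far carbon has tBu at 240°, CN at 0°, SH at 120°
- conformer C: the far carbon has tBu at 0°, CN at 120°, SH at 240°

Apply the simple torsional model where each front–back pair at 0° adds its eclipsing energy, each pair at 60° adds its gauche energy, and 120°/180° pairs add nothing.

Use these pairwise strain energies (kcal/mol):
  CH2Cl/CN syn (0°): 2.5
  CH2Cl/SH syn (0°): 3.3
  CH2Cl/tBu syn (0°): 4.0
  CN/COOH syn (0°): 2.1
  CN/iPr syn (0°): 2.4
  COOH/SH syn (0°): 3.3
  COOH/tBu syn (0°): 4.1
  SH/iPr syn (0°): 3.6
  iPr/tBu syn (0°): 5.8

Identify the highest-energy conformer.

C

A (eclipsed): iPr–SH eclipsed, COOH–tBu eclipsed, CH2Cl–CN eclipsed; 3.6 + 4.1 + 2.5 = 10.2 kcal/mol.
B (eclipsed): iPr–CN eclipsed, COOH–SH eclipsed, CH2Cl–tBu eclipsed; 2.4 + 3.3 + 4.0 = 9.7 kcal/mol.
C (eclipsed): iPr–tBu eclipsed, COOH–CN eclipsed, CH2Cl–SH eclipsed; 5.8 + 2.1 + 3.3 = 11.2 kcal/mol.
C has the highest total (11.2 kcal/mol).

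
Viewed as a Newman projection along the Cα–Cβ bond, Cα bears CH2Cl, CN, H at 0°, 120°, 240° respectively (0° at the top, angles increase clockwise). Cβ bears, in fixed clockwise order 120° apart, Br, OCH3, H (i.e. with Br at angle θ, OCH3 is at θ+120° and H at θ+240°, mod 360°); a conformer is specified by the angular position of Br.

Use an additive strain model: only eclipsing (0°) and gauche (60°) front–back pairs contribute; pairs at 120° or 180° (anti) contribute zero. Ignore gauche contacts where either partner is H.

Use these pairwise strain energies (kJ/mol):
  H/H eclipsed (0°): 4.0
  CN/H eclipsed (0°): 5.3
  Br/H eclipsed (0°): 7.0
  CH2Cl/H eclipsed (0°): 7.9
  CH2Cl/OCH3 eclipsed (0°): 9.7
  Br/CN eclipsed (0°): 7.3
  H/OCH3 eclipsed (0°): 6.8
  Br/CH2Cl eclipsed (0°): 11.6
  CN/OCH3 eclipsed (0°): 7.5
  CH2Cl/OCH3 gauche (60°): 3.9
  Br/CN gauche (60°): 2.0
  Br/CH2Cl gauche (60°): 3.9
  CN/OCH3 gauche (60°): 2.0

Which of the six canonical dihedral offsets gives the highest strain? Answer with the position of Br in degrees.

0°

Br at 0° (eclipsed): CH2Cl(0°)/Br(0°) eclipsed 11.6; CN(120°)/OCH3(120°) eclipsed 7.5; H(240°)/H(240°) eclipsed 4.0 → 23.1 kJ/mol.
Br at 60° (staggered): CH2Cl(0°)/Br(60°) gauche 3.9; CN(120°)/Br(60°) gauche 2.0; CN(120°)/OCH3(180°) gauche 2.0 → 7.9 kJ/mol.
Br at 120° (eclipsed): CH2Cl(0°)/H(0°) eclipsed 7.9; CN(120°)/Br(120°) eclipsed 7.3; H(240°)/OCH3(240°) eclipsed 6.8 → 22.0 kJ/mol.
Br at 180° (staggered): CH2Cl(0°)/OCH3(300°) gauche 3.9; CN(120°)/Br(180°) gauche 2.0 → 5.9 kJ/mol.
Br at 240° (eclipsed): CH2Cl(0°)/OCH3(0°) eclipsed 9.7; CN(120°)/H(120°) eclipsed 5.3; H(240°)/Br(240°) eclipsed 7.0 → 22.0 kJ/mol.
Br at 300° (staggered): CH2Cl(0°)/Br(300°) gauche 3.9; CH2Cl(0°)/OCH3(60°) gauche 3.9; CN(120°)/OCH3(60°) gauche 2.0 → 9.8 kJ/mol.
The maximum (23.1 kJ/mol) occurs with Br at 0°.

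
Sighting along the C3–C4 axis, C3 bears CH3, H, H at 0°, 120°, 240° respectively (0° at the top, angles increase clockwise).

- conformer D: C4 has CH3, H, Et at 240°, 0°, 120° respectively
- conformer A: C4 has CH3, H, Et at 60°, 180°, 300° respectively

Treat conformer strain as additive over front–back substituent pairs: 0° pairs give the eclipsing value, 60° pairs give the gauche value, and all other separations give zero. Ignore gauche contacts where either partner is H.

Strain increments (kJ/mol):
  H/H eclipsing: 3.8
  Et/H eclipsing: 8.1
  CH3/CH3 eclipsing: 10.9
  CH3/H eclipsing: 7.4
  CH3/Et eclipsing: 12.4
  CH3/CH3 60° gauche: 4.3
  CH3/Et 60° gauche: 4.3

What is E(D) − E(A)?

D is eclipsed. CH3 at 0° is eclipsed with H at 0° (7.4); H at 120° is eclipsed with Et at 120° (8.1); H at 240° is eclipsed with CH3 at 240° (7.4). Total 22.9 kJ/mol.
A is staggered. CH3 at 0° is gauche with CH3 at 60° (4.3); CH3 at 0° is gauche with Et at 300° (4.3). Total 8.6 kJ/mol.
E(D) − E(A) = 22.9 − 8.6 = +14.3 kJ/mol.

+14.3 kJ/mol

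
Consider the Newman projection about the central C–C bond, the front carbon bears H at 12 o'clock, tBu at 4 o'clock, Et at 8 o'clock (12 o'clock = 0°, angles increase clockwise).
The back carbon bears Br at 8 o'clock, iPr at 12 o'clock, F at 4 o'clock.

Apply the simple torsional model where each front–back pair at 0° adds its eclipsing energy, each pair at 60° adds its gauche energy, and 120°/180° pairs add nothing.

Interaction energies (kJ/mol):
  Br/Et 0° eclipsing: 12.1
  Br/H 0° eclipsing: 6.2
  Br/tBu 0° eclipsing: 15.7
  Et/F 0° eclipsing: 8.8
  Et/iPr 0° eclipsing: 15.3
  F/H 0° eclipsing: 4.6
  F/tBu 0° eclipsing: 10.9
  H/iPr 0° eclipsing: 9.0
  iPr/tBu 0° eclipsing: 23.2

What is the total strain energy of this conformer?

32.0 kJ/mol

This conformer (eclipsed): H(0°)/iPr(0°) eclipsed 9.0; tBu(120°)/F(120°) eclipsed 10.9; Et(240°)/Br(240°) eclipsed 12.1 → 32.0 kJ/mol.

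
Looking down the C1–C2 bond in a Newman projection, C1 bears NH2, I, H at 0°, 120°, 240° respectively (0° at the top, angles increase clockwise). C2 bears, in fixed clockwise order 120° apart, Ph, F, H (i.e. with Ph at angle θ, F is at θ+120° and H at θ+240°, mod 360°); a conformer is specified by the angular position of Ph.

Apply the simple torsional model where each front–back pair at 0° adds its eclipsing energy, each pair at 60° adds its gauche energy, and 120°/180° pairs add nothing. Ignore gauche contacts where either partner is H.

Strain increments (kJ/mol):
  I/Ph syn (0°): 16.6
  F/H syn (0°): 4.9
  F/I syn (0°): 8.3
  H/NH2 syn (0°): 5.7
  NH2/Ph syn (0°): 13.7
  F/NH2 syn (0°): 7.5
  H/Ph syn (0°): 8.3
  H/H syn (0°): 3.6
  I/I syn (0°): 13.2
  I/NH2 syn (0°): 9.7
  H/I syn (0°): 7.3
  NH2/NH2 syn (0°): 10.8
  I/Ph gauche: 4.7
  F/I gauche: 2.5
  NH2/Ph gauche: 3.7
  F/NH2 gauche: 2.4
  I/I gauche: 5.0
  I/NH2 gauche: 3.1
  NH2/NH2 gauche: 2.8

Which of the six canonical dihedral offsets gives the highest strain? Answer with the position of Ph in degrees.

Ph at 0° (eclipsed): NH2(0°)/Ph(0°) eclipsed 13.7; I(120°)/F(120°) eclipsed 8.3; H(240°)/H(240°) eclipsed 3.6 → 25.6 kJ/mol.
Ph at 60° (staggered): NH2(0°)/Ph(60°) gauche 3.7; I(120°)/Ph(60°) gauche 4.7; I(120°)/F(180°) gauche 2.5 → 10.9 kJ/mol.
Ph at 120° (eclipsed): NH2(0°)/H(0°) eclipsed 5.7; I(120°)/Ph(120°) eclipsed 16.6; H(240°)/F(240°) eclipsed 4.9 → 27.2 kJ/mol.
Ph at 180° (staggered): NH2(0°)/F(300°) gauche 2.4; I(120°)/Ph(180°) gauche 4.7 → 7.1 kJ/mol.
Ph at 240° (eclipsed): NH2(0°)/F(0°) eclipsed 7.5; I(120°)/H(120°) eclipsed 7.3; H(240°)/Ph(240°) eclipsed 8.3 → 23.1 kJ/mol.
Ph at 300° (staggered): NH2(0°)/Ph(300°) gauche 3.7; NH2(0°)/F(60°) gauche 2.4; I(120°)/F(60°) gauche 2.5 → 8.6 kJ/mol.
The maximum (27.2 kJ/mol) occurs with Ph at 120°.

120°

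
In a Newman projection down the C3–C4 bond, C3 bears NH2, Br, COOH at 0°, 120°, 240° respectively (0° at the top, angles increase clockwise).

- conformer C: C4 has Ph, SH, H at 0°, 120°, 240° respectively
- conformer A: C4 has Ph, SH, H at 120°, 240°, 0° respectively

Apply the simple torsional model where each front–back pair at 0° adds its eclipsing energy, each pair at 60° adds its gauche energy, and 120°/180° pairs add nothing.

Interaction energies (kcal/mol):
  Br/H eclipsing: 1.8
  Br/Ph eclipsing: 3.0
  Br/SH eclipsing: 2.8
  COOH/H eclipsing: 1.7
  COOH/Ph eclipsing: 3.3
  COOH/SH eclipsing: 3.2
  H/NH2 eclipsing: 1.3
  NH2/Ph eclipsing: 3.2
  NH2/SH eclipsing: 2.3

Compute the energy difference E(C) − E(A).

+0.2 kcal/mol

C (eclipsed): NH2–Ph eclipsed, Br–SH eclipsed, COOH–H eclipsed; 3.2 + 2.8 + 1.7 = 7.7 kcal/mol.
A (eclipsed): NH2–H eclipsed, Br–Ph eclipsed, COOH–SH eclipsed; 1.3 + 3.0 + 3.2 = 7.5 kcal/mol.
E(C) − E(A) = 7.7 − 7.5 = +0.2 kcal/mol.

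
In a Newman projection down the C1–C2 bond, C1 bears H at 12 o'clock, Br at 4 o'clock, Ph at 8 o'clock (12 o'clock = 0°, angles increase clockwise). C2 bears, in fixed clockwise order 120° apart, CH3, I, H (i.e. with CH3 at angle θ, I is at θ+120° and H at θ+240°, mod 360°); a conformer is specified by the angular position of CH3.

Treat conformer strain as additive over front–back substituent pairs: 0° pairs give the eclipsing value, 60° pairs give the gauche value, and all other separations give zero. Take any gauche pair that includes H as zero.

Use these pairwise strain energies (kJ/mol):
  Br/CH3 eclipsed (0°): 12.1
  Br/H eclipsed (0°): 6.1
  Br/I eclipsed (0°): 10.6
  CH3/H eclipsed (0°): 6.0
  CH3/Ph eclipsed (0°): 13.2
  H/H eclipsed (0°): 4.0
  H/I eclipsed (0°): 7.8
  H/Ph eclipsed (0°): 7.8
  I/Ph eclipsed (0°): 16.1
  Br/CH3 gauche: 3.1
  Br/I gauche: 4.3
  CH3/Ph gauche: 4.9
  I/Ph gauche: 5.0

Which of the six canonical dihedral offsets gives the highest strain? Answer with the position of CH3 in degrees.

CH3 at 0° (eclipsed): H–CH3 eclipsed, Br–I eclipsed, Ph–H eclipsed; 6.0 + 10.6 + 7.8 = 24.4 kJ/mol.
CH3 at 60° (staggered): Br–CH3 gauche, Br–I gauche, Ph–I gauche; 3.1 + 4.3 + 5.0 = 12.4 kJ/mol.
CH3 at 120° (eclipsed): H–H eclipsed, Br–CH3 eclipsed, Ph–I eclipsed; 4.0 + 12.1 + 16.1 = 32.2 kJ/mol.
CH3 at 180° (staggered): Br–CH3 gauche, Ph–CH3 gauche, Ph–I gauche; 3.1 + 4.9 + 5.0 = 13.0 kJ/mol.
CH3 at 240° (eclipsed): H–I eclipsed, Br–H eclipsed, Ph–CH3 eclipsed; 7.8 + 6.1 + 13.2 = 27.1 kJ/mol.
CH3 at 300° (staggered): Br–I gauche, Ph–CH3 gauche; 4.3 + 4.9 = 9.2 kJ/mol.
The maximum (32.2 kJ/mol) occurs with CH3 at 120°.

120°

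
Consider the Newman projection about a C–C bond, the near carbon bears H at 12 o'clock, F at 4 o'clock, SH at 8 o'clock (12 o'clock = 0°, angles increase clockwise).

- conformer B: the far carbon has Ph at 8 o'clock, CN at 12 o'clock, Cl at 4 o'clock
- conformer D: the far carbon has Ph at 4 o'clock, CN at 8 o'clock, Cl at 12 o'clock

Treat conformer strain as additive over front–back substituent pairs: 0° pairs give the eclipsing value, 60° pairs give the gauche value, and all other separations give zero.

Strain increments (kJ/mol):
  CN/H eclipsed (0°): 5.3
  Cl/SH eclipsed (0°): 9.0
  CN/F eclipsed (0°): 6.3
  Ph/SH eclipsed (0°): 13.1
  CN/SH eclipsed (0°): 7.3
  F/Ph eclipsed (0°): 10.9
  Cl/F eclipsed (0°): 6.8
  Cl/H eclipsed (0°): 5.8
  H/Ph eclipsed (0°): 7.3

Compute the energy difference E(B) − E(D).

+1.2 kJ/mol

B (eclipsed): H–CN eclipsed, F–Cl eclipsed, SH–Ph eclipsed; 5.3 + 6.8 + 13.1 = 25.2 kJ/mol.
D (eclipsed): H–Cl eclipsed, F–Ph eclipsed, SH–CN eclipsed; 5.8 + 10.9 + 7.3 = 24.0 kJ/mol.
E(B) − E(D) = 25.2 − 24.0 = +1.2 kJ/mol.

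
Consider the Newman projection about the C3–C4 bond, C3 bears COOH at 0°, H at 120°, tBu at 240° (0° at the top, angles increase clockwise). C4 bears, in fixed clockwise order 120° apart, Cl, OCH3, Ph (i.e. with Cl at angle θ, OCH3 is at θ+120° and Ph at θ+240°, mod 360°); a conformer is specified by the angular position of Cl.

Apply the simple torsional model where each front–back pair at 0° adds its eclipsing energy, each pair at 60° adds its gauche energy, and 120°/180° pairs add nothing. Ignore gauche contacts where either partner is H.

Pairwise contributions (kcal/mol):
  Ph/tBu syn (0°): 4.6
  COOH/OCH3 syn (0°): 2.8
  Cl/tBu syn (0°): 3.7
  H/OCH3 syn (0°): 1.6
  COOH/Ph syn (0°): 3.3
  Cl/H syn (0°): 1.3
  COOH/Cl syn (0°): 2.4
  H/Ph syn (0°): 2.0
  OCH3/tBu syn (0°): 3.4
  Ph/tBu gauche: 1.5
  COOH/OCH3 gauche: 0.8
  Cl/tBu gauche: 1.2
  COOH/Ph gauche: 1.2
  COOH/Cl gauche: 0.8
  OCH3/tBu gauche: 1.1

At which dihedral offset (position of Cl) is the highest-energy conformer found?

Cl at 0° (eclipsed): COOH(0°)/Cl(0°) eclipsed 2.4; H(120°)/OCH3(120°) eclipsed 1.6; tBu(240°)/Ph(240°) eclipsed 4.6 → 8.6 kcal/mol.
Cl at 60° (staggered): COOH(0°)/Cl(60°) gauche 0.8; COOH(0°)/Ph(300°) gauche 1.2; tBu(240°)/OCH3(180°) gauche 1.1; tBu(240°)/Ph(300°) gauche 1.5 → 4.6 kcal/mol.
Cl at 120° (eclipsed): COOH(0°)/Ph(0°) eclipsed 3.3; H(120°)/Cl(120°) eclipsed 1.3; tBu(240°)/OCH3(240°) eclipsed 3.4 → 8.0 kcal/mol.
Cl at 180° (staggered): COOH(0°)/OCH3(300°) gauche 0.8; COOH(0°)/Ph(60°) gauche 1.2; tBu(240°)/Cl(180°) gauche 1.2; tBu(240°)/OCH3(300°) gauche 1.1 → 4.3 kcal/mol.
Cl at 240° (eclipsed): COOH(0°)/OCH3(0°) eclipsed 2.8; H(120°)/Ph(120°) eclipsed 2.0; tBu(240°)/Cl(240°) eclipsed 3.7 → 8.5 kcal/mol.
Cl at 300° (staggered): COOH(0°)/Cl(300°) gauche 0.8; COOH(0°)/OCH3(60°) gauche 0.8; tBu(240°)/Cl(300°) gauche 1.2; tBu(240°)/Ph(180°) gauche 1.5 → 4.3 kcal/mol.
The maximum (8.6 kcal/mol) occurs with Cl at 0°.

0°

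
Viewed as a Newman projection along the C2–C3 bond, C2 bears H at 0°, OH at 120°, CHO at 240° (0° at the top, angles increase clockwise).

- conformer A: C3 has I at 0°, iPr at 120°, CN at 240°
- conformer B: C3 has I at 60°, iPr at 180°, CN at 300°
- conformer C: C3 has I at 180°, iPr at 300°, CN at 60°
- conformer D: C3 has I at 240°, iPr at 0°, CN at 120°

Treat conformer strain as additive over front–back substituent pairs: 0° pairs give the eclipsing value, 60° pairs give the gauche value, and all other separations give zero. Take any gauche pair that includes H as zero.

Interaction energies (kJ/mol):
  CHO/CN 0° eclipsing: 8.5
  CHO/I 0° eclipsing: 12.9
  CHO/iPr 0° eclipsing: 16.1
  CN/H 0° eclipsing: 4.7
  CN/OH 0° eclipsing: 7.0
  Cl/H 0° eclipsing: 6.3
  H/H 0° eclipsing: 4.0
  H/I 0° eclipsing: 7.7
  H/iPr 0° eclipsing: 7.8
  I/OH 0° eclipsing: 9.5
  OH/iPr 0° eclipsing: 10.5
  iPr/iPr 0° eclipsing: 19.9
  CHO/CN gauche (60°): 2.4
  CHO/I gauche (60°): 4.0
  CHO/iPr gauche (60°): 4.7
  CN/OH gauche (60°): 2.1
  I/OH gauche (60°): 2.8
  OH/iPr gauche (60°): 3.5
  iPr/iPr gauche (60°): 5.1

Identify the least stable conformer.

A (eclipsed): H(0°)/I(0°) eclipsed 7.7; OH(120°)/iPr(120°) eclipsed 10.5; CHO(240°)/CN(240°) eclipsed 8.5 → 26.7 kJ/mol.
B (staggered): OH(120°)/I(60°) gauche 2.8; OH(120°)/iPr(180°) gauche 3.5; CHO(240°)/iPr(180°) gauche 4.7; CHO(240°)/CN(300°) gauche 2.4 → 13.4 kJ/mol.
C (staggered): OH(120°)/I(180°) gauche 2.8; OH(120°)/CN(60°) gauche 2.1; CHO(240°)/I(180°) gauche 4.0; CHO(240°)/iPr(300°) gauche 4.7 → 13.6 kJ/mol.
D (eclipsed): H(0°)/iPr(0°) eclipsed 7.8; OH(120°)/CN(120°) eclipsed 7.0; CHO(240°)/I(240°) eclipsed 12.9 → 27.7 kJ/mol.
D has the highest total (27.7 kJ/mol).

D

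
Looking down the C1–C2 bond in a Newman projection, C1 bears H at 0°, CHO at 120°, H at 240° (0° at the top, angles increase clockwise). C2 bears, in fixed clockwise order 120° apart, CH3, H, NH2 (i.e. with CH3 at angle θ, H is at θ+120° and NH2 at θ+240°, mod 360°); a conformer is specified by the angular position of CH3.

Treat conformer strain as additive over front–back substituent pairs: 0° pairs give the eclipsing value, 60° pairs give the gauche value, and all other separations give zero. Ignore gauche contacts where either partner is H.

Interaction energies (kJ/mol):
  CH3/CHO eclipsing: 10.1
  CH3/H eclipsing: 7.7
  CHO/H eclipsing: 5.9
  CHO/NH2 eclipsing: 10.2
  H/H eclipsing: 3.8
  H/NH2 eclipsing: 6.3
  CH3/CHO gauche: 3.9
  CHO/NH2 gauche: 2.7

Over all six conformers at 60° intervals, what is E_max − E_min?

19.0 kJ/mol

CH3 at 0° (eclipsed): H–CH3 eclipsed, CHO–H eclipsed, H–NH2 eclipsed; 7.7 + 5.9 + 6.3 = 19.9 kJ/mol.
CH3 at 60° (staggered): CHO–CH3 gauche; 3.9 = 3.9 kJ/mol.
CH3 at 120° (eclipsed): H–NH2 eclipsed, CHO–CH3 eclipsed, H–H eclipsed; 6.3 + 10.1 + 3.8 = 20.2 kJ/mol.
CH3 at 180° (staggered): CHO–CH3 gauche, CHO–NH2 gauche; 3.9 + 2.7 = 6.6 kJ/mol.
CH3 at 240° (eclipsed): H–H eclipsed, CHO–NH2 eclipsed, H–CH3 eclipsed; 3.8 + 10.2 + 7.7 = 21.7 kJ/mol.
CH3 at 300° (staggered): CHO–NH2 gauche; 2.7 = 2.7 kJ/mol.
Max at 240° (21.7 kJ/mol), min at 300° (2.7 kJ/mol); barrier = 19.0 kJ/mol.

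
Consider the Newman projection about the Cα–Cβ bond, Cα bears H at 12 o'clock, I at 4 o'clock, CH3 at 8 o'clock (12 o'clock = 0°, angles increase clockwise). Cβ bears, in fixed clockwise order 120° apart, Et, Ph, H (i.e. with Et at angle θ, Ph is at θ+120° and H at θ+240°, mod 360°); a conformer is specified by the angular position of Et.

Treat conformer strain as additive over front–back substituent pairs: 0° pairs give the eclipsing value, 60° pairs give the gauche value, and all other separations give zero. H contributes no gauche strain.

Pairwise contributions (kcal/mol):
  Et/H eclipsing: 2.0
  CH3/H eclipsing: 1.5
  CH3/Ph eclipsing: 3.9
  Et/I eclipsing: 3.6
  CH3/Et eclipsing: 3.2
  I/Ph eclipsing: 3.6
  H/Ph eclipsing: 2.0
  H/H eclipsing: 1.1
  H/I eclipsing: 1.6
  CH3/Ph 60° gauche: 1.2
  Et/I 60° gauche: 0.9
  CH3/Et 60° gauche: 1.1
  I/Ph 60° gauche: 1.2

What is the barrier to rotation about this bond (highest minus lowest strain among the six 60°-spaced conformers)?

6.3 kcal/mol

Et at 0° (eclipsed): H–Et eclipsed, I–Ph eclipsed, CH3–H eclipsed; 2.0 + 3.6 + 1.5 = 7.1 kcal/mol.
Et at 60° (staggered): I–Et gauche, I–Ph gauche, CH3–Ph gauche; 0.9 + 1.2 + 1.2 = 3.3 kcal/mol.
Et at 120° (eclipsed): H–H eclipsed, I–Et eclipsed, CH3–Ph eclipsed; 1.1 + 3.6 + 3.9 = 8.6 kcal/mol.
Et at 180° (staggered): I–Et gauche, CH3–Et gauche, CH3–Ph gauche; 0.9 + 1.1 + 1.2 = 3.2 kcal/mol.
Et at 240° (eclipsed): H–Ph eclipsed, I–H eclipsed, CH3–Et eclipsed; 2.0 + 1.6 + 3.2 = 6.8 kcal/mol.
Et at 300° (staggered): I–Ph gauche, CH3–Et gauche; 1.2 + 1.1 = 2.3 kcal/mol.
Max at 120° (8.6 kcal/mol), min at 300° (2.3 kcal/mol); barrier = 6.3 kcal/mol.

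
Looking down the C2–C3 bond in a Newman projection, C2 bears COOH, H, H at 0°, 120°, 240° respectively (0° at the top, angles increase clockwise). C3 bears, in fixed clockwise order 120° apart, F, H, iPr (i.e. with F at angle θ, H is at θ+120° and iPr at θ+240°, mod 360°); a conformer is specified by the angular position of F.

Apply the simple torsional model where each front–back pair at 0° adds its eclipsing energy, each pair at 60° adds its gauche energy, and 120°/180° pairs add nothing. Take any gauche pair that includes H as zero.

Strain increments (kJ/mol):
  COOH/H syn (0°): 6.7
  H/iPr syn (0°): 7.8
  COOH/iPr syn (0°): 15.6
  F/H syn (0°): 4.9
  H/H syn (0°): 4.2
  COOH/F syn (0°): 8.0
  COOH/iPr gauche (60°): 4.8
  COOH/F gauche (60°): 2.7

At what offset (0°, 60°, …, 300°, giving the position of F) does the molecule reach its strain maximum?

120°

F at 0° (eclipsed): COOH(0°)/F(0°) eclipsed 8.0; H(120°)/H(120°) eclipsed 4.2; H(240°)/iPr(240°) eclipsed 7.8 → 20.0 kJ/mol.
F at 60° (staggered): COOH(0°)/F(60°) gauche 2.7; COOH(0°)/iPr(300°) gauche 4.8 → 7.5 kJ/mol.
F at 120° (eclipsed): COOH(0°)/iPr(0°) eclipsed 15.6; H(120°)/F(120°) eclipsed 4.9; H(240°)/H(240°) eclipsed 4.2 → 24.7 kJ/mol.
F at 180° (staggered): COOH(0°)/iPr(60°) gauche 4.8 → 4.8 kJ/mol.
F at 240° (eclipsed): COOH(0°)/H(0°) eclipsed 6.7; H(120°)/iPr(120°) eclipsed 7.8; H(240°)/F(240°) eclipsed 4.9 → 19.4 kJ/mol.
F at 300° (staggered): COOH(0°)/F(300°) gauche 2.7 → 2.7 kJ/mol.
The maximum (24.7 kJ/mol) occurs with F at 120°.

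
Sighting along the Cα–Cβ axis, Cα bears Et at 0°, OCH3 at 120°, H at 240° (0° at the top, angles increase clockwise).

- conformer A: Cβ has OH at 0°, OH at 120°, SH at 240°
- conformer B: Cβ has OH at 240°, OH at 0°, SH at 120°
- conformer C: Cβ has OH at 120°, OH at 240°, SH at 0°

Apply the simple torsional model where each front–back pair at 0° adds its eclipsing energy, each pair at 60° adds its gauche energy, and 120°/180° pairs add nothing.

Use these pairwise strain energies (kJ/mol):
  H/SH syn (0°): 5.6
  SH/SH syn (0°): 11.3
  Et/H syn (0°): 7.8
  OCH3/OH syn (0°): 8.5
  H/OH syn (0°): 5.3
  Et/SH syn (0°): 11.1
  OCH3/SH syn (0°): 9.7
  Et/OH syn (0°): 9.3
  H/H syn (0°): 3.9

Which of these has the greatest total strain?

C

A (eclipsed): Et(0°)/OH(0°) eclipsed 9.3; OCH3(120°)/OH(120°) eclipsed 8.5; H(240°)/SH(240°) eclipsed 5.6 → 23.4 kJ/mol.
B (eclipsed): Et(0°)/OH(0°) eclipsed 9.3; OCH3(120°)/SH(120°) eclipsed 9.7; H(240°)/OH(240°) eclipsed 5.3 → 24.3 kJ/mol.
C (eclipsed): Et(0°)/SH(0°) eclipsed 11.1; OCH3(120°)/OH(120°) eclipsed 8.5; H(240°)/OH(240°) eclipsed 5.3 → 24.9 kJ/mol.
C has the highest total (24.9 kJ/mol).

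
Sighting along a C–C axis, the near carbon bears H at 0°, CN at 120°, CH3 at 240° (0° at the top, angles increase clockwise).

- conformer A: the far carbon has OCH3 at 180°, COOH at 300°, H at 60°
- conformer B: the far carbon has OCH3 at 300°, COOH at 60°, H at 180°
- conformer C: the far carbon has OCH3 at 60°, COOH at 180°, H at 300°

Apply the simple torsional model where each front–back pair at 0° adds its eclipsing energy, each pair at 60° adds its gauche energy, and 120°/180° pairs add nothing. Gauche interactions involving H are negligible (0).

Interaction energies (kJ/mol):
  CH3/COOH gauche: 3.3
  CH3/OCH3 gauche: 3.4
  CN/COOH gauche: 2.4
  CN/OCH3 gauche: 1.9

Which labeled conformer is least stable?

A

A (staggered): CN–OCH3 gauche, CH3–OCH3 gauche, CH3–COOH gauche; 1.9 + 3.4 + 3.3 = 8.6 kJ/mol.
B (staggered): CN–COOH gauche, CH3–OCH3 gauche; 2.4 + 3.4 = 5.8 kJ/mol.
C (staggered): CN–OCH3 gauche, CN–COOH gauche, CH3–COOH gauche; 1.9 + 2.4 + 3.3 = 7.6 kJ/mol.
A has the highest total (8.6 kJ/mol).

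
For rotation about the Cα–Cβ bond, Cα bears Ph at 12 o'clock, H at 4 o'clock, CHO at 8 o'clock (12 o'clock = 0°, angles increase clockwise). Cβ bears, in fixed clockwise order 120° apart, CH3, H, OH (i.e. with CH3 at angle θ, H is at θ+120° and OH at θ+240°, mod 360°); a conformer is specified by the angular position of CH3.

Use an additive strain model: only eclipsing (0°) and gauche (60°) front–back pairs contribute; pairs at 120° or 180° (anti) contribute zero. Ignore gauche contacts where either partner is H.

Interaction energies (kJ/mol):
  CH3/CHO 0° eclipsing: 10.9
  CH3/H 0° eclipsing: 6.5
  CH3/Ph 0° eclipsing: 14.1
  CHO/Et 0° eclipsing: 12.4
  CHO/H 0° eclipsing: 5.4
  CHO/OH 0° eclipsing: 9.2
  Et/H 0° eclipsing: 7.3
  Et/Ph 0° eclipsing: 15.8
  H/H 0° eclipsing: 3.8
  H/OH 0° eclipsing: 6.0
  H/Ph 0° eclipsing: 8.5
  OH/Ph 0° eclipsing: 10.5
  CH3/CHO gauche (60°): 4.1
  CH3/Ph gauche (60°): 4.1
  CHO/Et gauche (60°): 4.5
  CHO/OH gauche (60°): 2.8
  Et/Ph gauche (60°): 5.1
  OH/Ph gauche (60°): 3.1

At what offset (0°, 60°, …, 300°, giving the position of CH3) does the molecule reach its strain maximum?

0°

CH3 at 0° (eclipsed): Ph–CH3 eclipsed, H–H eclipsed, CHO–OH eclipsed; 14.1 + 3.8 + 9.2 = 27.1 kJ/mol.
CH3 at 60° (staggered): Ph–CH3 gauche, Ph–OH gauche, CHO–OH gauche; 4.1 + 3.1 + 2.8 = 10.0 kJ/mol.
CH3 at 120° (eclipsed): Ph–OH eclipsed, H–CH3 eclipsed, CHO–H eclipsed; 10.5 + 6.5 + 5.4 = 22.4 kJ/mol.
CH3 at 180° (staggered): Ph–OH gauche, CHO–CH3 gauche; 3.1 + 4.1 = 7.2 kJ/mol.
CH3 at 240° (eclipsed): Ph–H eclipsed, H–OH eclipsed, CHO–CH3 eclipsed; 8.5 + 6.0 + 10.9 = 25.4 kJ/mol.
CH3 at 300° (staggered): Ph–CH3 gauche, CHO–CH3 gauche, CHO–OH gauche; 4.1 + 4.1 + 2.8 = 11.0 kJ/mol.
The maximum (27.1 kJ/mol) occurs with CH3 at 0°.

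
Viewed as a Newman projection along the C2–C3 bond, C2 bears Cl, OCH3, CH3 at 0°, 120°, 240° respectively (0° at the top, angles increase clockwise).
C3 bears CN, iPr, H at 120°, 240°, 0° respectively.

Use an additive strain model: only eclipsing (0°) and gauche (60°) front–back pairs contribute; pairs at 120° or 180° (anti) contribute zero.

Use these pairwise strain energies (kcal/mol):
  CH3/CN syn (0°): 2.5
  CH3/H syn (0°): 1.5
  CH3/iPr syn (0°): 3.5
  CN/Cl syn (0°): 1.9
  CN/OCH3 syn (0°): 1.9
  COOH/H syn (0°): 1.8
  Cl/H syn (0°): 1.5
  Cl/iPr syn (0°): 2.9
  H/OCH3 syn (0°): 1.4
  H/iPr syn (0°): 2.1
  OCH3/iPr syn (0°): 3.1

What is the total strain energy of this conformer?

This conformer (eclipsed): Cl(0°)/H(0°) eclipsed 1.5; OCH3(120°)/CN(120°) eclipsed 1.9; CH3(240°)/iPr(240°) eclipsed 3.5 → 6.9 kcal/mol.

6.9 kcal/mol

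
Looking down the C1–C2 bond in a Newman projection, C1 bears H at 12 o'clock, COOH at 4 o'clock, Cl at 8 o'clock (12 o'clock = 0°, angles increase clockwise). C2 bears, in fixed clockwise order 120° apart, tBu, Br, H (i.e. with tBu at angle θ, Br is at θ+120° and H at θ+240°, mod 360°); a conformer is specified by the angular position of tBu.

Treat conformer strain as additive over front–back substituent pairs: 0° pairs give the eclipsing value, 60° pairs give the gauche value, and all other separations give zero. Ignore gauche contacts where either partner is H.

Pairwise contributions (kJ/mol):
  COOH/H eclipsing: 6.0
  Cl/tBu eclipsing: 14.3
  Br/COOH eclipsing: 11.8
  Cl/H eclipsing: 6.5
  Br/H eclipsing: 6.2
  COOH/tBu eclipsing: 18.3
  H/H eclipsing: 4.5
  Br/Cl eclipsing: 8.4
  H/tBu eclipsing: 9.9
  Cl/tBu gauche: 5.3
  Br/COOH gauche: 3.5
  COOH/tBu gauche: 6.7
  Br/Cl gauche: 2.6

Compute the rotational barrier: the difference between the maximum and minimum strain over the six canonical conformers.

22.4 kJ/mol

tBu at 0° (eclipsed): H(0°)/tBu(0°) eclipsed 9.9; COOH(120°)/Br(120°) eclipsed 11.8; Cl(240°)/H(240°) eclipsed 6.5 → 28.2 kJ/mol.
tBu at 60° (staggered): COOH(120°)/tBu(60°) gauche 6.7; COOH(120°)/Br(180°) gauche 3.5; Cl(240°)/Br(180°) gauche 2.6 → 12.8 kJ/mol.
tBu at 120° (eclipsed): H(0°)/H(0°) eclipsed 4.5; COOH(120°)/tBu(120°) eclipsed 18.3; Cl(240°)/Br(240°) eclipsed 8.4 → 31.2 kJ/mol.
tBu at 180° (staggered): COOH(120°)/tBu(180°) gauche 6.7; Cl(240°)/tBu(180°) gauche 5.3; Cl(240°)/Br(300°) gauche 2.6 → 14.6 kJ/mol.
tBu at 240° (eclipsed): H(0°)/Br(0°) eclipsed 6.2; COOH(120°)/H(120°) eclipsed 6.0; Cl(240°)/tBu(240°) eclipsed 14.3 → 26.5 kJ/mol.
tBu at 300° (staggered): COOH(120°)/Br(60°) gauche 3.5; Cl(240°)/tBu(300°) gauche 5.3 → 8.8 kJ/mol.
Max at 120° (31.2 kJ/mol), min at 300° (8.8 kJ/mol); barrier = 22.4 kJ/mol.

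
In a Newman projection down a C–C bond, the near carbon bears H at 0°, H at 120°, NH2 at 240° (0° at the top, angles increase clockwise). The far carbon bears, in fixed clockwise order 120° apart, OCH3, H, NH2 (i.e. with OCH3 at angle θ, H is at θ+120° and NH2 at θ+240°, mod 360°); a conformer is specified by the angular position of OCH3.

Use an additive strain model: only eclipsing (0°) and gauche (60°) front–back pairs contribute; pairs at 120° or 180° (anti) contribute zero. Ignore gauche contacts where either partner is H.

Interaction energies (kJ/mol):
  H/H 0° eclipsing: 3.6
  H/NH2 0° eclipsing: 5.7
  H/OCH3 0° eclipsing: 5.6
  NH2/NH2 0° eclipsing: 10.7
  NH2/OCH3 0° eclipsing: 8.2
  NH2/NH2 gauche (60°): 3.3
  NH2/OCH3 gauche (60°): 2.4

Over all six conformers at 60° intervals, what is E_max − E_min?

OCH3 at 0° (eclipsed): H(0°)/OCH3(0°) eclipsed 5.6; H(120°)/H(120°) eclipsed 3.6; NH2(240°)/NH2(240°) eclipsed 10.7 → 19.9 kJ/mol.
OCH3 at 60° (staggered): NH2(240°)/NH2(300°) gauche 3.3 → 3.3 kJ/mol.
OCH3 at 120° (eclipsed): H(0°)/NH2(0°) eclipsed 5.7; H(120°)/OCH3(120°) eclipsed 5.6; NH2(240°)/H(240°) eclipsed 5.7 → 17.0 kJ/mol.
OCH3 at 180° (staggered): NH2(240°)/OCH3(180°) gauche 2.4 → 2.4 kJ/mol.
OCH3 at 240° (eclipsed): H(0°)/H(0°) eclipsed 3.6; H(120°)/NH2(120°) eclipsed 5.7; NH2(240°)/OCH3(240°) eclipsed 8.2 → 17.5 kJ/mol.
OCH3 at 300° (staggered): NH2(240°)/OCH3(300°) gauche 2.4; NH2(240°)/NH2(180°) gauche 3.3 → 5.7 kJ/mol.
Max at 0° (19.9 kJ/mol), min at 180° (2.4 kJ/mol); barrier = 17.5 kJ/mol.

17.5 kJ/mol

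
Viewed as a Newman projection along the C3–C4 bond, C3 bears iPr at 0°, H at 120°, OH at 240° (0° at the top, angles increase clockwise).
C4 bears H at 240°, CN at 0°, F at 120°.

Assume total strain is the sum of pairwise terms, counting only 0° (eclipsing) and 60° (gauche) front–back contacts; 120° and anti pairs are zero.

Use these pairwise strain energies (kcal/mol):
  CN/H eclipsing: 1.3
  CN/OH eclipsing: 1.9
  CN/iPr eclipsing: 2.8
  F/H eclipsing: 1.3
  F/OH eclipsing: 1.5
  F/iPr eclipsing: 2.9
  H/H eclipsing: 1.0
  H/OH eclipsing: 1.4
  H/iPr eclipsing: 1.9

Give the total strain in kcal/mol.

This conformer (eclipsed): iPr–CN eclipsed, H–F eclipsed, OH–H eclipsed; 2.8 + 1.3 + 1.4 = 5.5 kcal/mol.

5.5 kcal/mol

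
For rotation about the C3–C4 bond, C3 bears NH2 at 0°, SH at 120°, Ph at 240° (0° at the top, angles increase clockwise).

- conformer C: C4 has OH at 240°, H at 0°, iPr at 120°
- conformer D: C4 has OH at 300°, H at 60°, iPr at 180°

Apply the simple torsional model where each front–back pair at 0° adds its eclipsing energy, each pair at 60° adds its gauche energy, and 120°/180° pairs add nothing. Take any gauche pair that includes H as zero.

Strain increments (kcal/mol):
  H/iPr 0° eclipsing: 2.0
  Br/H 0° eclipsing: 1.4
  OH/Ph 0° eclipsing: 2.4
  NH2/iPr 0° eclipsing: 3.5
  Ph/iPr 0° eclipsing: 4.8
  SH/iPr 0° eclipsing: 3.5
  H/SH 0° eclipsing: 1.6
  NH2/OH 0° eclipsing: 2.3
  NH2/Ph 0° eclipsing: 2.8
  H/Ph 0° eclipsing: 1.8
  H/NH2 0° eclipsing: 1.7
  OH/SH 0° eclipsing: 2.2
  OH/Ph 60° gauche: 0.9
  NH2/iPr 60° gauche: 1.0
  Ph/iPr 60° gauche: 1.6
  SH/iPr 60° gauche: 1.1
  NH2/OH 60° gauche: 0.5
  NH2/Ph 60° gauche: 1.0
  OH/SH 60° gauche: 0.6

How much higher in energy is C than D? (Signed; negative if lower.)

C is eclipsed. NH2 at 0° is eclipsed with H at 0° (1.7); SH at 120° is eclipsed with iPr at 120° (3.5); Ph at 240° is eclipsed with OH at 240° (2.4). Total 7.6 kcal/mol.
D is staggered. NH2 at 0° is gauche with OH at 300° (0.5); SH at 120° is gauche with iPr at 180° (1.1); Ph at 240° is gauche with OH at 300° (0.9); Ph at 240° is gauche with iPr at 180° (1.6). Total 4.1 kcal/mol.
E(C) − E(D) = 7.6 − 4.1 = +3.5 kcal/mol.

+3.5 kcal/mol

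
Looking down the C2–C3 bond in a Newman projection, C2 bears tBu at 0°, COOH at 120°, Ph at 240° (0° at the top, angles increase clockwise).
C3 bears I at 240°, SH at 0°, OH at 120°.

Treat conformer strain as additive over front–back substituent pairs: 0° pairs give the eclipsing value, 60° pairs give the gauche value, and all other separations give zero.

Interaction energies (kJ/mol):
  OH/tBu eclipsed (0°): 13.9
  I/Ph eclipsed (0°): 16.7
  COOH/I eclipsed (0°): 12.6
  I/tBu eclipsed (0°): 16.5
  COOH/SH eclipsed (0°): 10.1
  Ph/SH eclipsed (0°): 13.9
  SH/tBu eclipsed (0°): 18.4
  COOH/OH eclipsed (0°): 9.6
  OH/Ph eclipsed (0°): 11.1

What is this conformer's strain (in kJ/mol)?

44.7 kJ/mol

This conformer (eclipsed): tBu(0°)/SH(0°) eclipsed 18.4; COOH(120°)/OH(120°) eclipsed 9.6; Ph(240°)/I(240°) eclipsed 16.7 → 44.7 kJ/mol.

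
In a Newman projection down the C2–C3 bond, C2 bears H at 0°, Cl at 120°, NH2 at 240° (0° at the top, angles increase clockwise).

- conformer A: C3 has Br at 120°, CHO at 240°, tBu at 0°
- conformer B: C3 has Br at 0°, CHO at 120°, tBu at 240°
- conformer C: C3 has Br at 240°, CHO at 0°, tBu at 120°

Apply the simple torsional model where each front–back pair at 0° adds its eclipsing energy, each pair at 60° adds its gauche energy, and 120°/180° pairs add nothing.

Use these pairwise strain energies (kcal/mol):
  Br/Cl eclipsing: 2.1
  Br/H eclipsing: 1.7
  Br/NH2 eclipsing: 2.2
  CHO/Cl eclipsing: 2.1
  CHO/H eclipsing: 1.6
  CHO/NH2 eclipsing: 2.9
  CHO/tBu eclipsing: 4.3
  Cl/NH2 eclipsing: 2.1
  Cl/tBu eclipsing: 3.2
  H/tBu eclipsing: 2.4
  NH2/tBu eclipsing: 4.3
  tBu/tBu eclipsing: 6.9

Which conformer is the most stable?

C

A (eclipsed): H–tBu eclipsed, Cl–Br eclipsed, NH2–CHO eclipsed; 2.4 + 2.1 + 2.9 = 7.4 kcal/mol.
B (eclipsed): H–Br eclipsed, Cl–CHO eclipsed, NH2–tBu eclipsed; 1.7 + 2.1 + 4.3 = 8.1 kcal/mol.
C (eclipsed): H–CHO eclipsed, Cl–tBu eclipsed, NH2–Br eclipsed; 1.6 + 3.2 + 2.2 = 7.0 kcal/mol.
C has the lowest total (7.0 kcal/mol).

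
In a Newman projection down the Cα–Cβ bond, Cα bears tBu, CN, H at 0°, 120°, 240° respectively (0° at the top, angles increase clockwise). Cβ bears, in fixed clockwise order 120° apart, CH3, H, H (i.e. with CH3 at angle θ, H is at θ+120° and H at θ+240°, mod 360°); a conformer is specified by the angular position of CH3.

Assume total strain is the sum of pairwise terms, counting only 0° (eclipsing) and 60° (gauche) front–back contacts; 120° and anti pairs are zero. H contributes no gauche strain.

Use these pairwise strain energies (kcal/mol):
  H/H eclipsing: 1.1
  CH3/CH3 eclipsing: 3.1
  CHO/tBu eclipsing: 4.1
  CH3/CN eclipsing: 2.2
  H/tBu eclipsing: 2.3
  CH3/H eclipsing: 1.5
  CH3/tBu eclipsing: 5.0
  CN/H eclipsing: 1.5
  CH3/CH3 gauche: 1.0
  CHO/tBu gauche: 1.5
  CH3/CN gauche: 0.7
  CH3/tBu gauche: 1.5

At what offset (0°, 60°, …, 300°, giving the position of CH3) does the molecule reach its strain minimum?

180°

CH3 at 0° is eclipsed. tBu at 0° is eclipsed with CH3 at 0° (5.0); CN at 120° is eclipsed with H at 120° (1.5); H at 240° is eclipsed with H at 240° (1.1). Total 7.6 kcal/mol.
CH3 at 60° is staggered. tBu at 0° is gauche with CH3 at 60° (1.5); CN at 120° is gauche with CH3 at 60° (0.7). Total 2.2 kcal/mol.
CH3 at 120° is eclipsed. tBu at 0° is eclipsed with H at 0° (2.3); CN at 120° is eclipsed with CH3 at 120° (2.2); H at 240° is eclipsed with H at 240° (1.1). Total 5.6 kcal/mol.
CH3 at 180° is staggered. CN at 120° is gauche with CH3 at 180° (0.7). Total 0.7 kcal/mol.
CH3 at 240° is eclipsed. tBu at 0° is eclipsed with H at 0° (2.3); CN at 120° is eclipsed with H at 120° (1.5); H at 240° is eclipsed with CH3 at 240° (1.5). Total 5.3 kcal/mol.
CH3 at 300° is staggered. tBu at 0° is gauche with CH3 at 300° (1.5). Total 1.5 kcal/mol.
The minimum (0.7 kcal/mol) occurs with CH3 at 180°.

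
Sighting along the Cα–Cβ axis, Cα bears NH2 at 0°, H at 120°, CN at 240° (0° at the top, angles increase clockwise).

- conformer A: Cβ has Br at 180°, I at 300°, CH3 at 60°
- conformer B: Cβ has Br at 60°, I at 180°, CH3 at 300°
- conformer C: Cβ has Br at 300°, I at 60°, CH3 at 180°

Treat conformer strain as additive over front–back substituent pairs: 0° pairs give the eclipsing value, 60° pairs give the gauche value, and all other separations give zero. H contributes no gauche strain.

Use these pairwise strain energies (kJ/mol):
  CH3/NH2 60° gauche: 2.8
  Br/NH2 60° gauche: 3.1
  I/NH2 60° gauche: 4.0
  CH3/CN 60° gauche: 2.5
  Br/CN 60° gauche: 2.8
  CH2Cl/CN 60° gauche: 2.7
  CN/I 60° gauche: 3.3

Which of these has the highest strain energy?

A (staggered): NH2(0°)/I(300°) gauche 4.0; NH2(0°)/CH3(60°) gauche 2.8; CN(240°)/Br(180°) gauche 2.8; CN(240°)/I(300°) gauche 3.3 → 12.9 kJ/mol.
B (staggered): NH2(0°)/Br(60°) gauche 3.1; NH2(0°)/CH3(300°) gauche 2.8; CN(240°)/I(180°) gauche 3.3; CN(240°)/CH3(300°) gauche 2.5 → 11.7 kJ/mol.
C (staggered): NH2(0°)/Br(300°) gauche 3.1; NH2(0°)/I(60°) gauche 4.0; CN(240°)/Br(300°) gauche 2.8; CN(240°)/CH3(180°) gauche 2.5 → 12.4 kJ/mol.
A has the highest total (12.9 kJ/mol).

A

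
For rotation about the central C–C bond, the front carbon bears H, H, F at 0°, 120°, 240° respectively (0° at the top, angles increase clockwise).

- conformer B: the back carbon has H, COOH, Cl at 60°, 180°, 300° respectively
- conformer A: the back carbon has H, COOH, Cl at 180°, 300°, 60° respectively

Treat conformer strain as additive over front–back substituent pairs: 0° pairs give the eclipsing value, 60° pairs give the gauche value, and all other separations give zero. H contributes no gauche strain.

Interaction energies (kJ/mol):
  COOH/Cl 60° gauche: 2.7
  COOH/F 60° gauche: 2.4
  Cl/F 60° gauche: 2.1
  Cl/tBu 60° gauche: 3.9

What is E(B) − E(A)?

B (staggered): F(240°)/COOH(180°) gauche 2.4; F(240°)/Cl(300°) gauche 2.1 → 4.5 kJ/mol.
A (staggered): F(240°)/COOH(300°) gauche 2.4 → 2.4 kJ/mol.
E(B) − E(A) = 4.5 − 2.4 = +2.1 kJ/mol.

+2.1 kJ/mol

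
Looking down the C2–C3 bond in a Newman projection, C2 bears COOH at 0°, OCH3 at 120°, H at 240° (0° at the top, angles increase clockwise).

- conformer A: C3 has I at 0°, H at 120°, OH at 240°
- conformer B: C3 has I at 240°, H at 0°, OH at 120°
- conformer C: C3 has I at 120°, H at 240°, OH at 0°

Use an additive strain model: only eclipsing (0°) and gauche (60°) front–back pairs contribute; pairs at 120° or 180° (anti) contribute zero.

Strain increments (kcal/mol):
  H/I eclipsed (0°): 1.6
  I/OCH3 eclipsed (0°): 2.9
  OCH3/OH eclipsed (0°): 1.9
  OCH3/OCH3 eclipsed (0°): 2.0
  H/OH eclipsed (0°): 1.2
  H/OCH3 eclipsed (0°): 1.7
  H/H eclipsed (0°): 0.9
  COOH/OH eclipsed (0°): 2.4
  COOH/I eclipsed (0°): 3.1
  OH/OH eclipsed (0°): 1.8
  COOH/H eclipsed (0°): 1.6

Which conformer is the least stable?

A (eclipsed): COOH(0°)/I(0°) eclipsed 3.1; OCH3(120°)/H(120°) eclipsed 1.7; H(240°)/OH(240°) eclipsed 1.2 → 6.0 kcal/mol.
B (eclipsed): COOH(0°)/H(0°) eclipsed 1.6; OCH3(120°)/OH(120°) eclipsed 1.9; H(240°)/I(240°) eclipsed 1.6 → 5.1 kcal/mol.
C (eclipsed): COOH(0°)/OH(0°) eclipsed 2.4; OCH3(120°)/I(120°) eclipsed 2.9; H(240°)/H(240°) eclipsed 0.9 → 6.2 kcal/mol.
C has the highest total (6.2 kcal/mol).

C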